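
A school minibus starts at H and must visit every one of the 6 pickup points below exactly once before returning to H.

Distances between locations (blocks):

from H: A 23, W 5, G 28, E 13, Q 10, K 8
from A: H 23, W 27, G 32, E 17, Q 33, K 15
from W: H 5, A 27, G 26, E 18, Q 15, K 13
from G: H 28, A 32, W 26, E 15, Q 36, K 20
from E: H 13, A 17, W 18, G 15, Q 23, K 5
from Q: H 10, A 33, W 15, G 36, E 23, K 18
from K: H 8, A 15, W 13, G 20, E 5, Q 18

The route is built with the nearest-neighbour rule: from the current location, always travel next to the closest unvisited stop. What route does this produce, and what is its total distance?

H → [W:5 / K:8 / Q:10 / E:13 / A:23 / G:28] → W (5)
W → [K:13 / Q:15 / E:18 / G:26 / A:27] → K (13)
K → [E:5 / A:15 / Q:18 / G:20] → E (5)
E → [G:15 / A:17 / Q:23] → G (15)
G → [A:32 / Q:36] → A (32)
A → [Q:33] → Q (33)
Return Q→H: 10.
Total = 5 + 13 + 5 + 15 + 32 + 33 + 10 = 113.

113 blocks along H → W → K → E → G → A → Q → H.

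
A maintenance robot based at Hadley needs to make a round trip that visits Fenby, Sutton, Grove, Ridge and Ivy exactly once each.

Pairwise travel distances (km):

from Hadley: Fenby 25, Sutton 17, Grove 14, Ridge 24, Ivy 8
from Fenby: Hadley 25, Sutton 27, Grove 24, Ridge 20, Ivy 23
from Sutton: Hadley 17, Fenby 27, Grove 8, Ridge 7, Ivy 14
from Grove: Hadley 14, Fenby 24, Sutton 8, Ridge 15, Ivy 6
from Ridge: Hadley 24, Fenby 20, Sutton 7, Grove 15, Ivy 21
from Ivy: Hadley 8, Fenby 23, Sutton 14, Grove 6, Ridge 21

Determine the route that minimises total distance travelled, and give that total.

Shortest round trip = 74 km.

There are 60 distinct closed tours to check (reversals are equivalent).
Hadley - Fenby - Sutton - Grove - Ridge - Ivy - Hadley: 25+27+8+15+21+8 = 104
Hadley - Fenby - Sutton - Grove - Ivy - Ridge - Hadley: 25+27+8+6+21+24 = 111
Hadley - Fenby - Sutton - Ridge - Grove - Ivy - Hadley: 25+27+7+15+6+8 = 88
Hadley - Fenby - Sutton - Ridge - Ivy - Grove - Hadley: 25+27+7+21+6+14 = 100
Hadley - Fenby - Sutton - Ivy - Grove - Ridge - Hadley: 25+27+14+6+15+24 = 111
Hadley - Fenby - Sutton - Ivy - Ridge - Grove - Hadley: 25+27+14+21+15+14 = 116
Hadley - Fenby - Grove - Sutton - Ridge - Ivy - Hadley: 25+24+8+7+21+8 = 93
Hadley - Fenby - Grove - Sutton - Ivy - Ridge - Hadley: 25+24+8+14+21+24 = 116
Hadley - Fenby - Grove - Ridge - Sutton - Ivy - Hadley: 25+24+15+7+14+8 = 93
Hadley - Fenby - Grove - Ridge - Ivy - Sutton - Hadley: 25+24+15+21+14+17 = 116
Hadley - Fenby - Grove - Ivy - Sutton - Ridge - Hadley: 25+24+6+14+7+24 = 100
Hadley - Fenby - Grove - Ivy - Ridge - Sutton - Hadley: 25+24+6+21+7+17 = 100
Hadley - Fenby - Ridge - Sutton - Grove - Ivy - Hadley: 25+20+7+8+6+8 = 74
Hadley - Fenby - Ridge - Sutton - Ivy - Grove - Hadley: 25+20+7+14+6+14 = 86
… (46 more)
The minimum is 74.
One optimal route: Hadley → Fenby → Ridge → Sutton → Grove → Ivy → Hadley (or its reverse).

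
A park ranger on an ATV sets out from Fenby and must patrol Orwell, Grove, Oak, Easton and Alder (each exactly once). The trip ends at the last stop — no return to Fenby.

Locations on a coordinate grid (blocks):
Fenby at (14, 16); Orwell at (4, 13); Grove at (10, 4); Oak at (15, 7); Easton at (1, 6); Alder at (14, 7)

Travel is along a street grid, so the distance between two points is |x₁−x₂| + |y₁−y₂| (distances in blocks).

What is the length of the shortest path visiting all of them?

Shortest open route: 39 blocks.

There are 5! = 120 possible orderings.
Fenby - Orwell - Grove - Oak - Easton - Alder: 13+15+8+15+14 = 65
Fenby - Orwell - Grove - Oak - Alder - Easton: 13+15+8+1+14 = 51
Fenby - Orwell - Grove - Easton - Oak - Alder: 13+15+11+15+1 = 55
Fenby - Orwell - Grove - Easton - Alder - Oak: 13+15+11+14+1 = 54
Fenby - Orwell - Grove - Alder - Oak - Easton: 13+15+7+1+15 = 51
Fenby - Orwell - Grove - Alder - Easton - Oak: 13+15+7+14+15 = 64
Fenby - Orwell - Oak - Grove - Easton - Alder: 13+17+8+11+14 = 63
Fenby - Orwell - Oak - Grove - Alder - Easton: 13+17+8+7+14 = 59
Fenby - Orwell - Oak - Easton - Grove - Alder: 13+17+15+11+7 = 63
Fenby - Orwell - Oak - Easton - Alder - Grove: 13+17+15+14+7 = 66
Fenby - Orwell - Oak - Alder - Grove - Easton: 13+17+1+7+11 = 49
Fenby - Orwell - Oak - Alder - Easton - Grove: 13+17+1+14+11 = 56
Fenby - Orwell - Easton - Grove - Oak - Alder: 13+10+11+8+1 = 43
Fenby - Orwell - Easton - Grove - Alder - Oak: 13+10+11+7+1 = 42
… (106 more)
Fenby - Oak - Alder - Grove - Easton - Orwell: 10+1+7+11+10 = 39  ← best
The minimum is 39.
One shortest path: Fenby → Oak → Alder → Grove → Easton → Orwell.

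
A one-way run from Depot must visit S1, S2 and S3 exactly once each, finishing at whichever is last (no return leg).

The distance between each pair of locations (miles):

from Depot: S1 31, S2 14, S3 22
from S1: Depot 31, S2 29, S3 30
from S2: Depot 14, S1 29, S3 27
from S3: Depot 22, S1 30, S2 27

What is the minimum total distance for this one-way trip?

Minimum one-way distance = 71 miles.

There are 3! = 6 possible orderings.
Depot→S1→S2→S3: 31+29+27 = 87
Depot→S1→S3→S2: 31+30+27 = 88
Depot→S2→S1→S3: 14+29+30 = 73
Depot→S2→S3→S1: 14+27+30 = 71
Depot→S3→S1→S2: 22+30+29 = 81
Depot→S3→S2→S1: 22+27+29 = 78
The minimum is 71.
One shortest path: Depot → S2 → S3 → S1.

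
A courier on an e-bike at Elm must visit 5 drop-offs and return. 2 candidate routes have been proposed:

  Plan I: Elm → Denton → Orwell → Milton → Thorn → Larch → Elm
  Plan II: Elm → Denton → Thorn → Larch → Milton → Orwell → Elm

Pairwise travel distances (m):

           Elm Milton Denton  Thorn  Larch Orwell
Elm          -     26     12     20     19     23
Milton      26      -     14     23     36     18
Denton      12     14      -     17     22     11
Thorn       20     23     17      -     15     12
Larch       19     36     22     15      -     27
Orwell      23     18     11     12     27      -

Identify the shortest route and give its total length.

Plan I: 12 + 11 + 18 + 23 + 15 + 19 = 98
Plan II: 12 + 17 + 15 + 36 + 18 + 23 = 121

98 m — Plan I is the shortest.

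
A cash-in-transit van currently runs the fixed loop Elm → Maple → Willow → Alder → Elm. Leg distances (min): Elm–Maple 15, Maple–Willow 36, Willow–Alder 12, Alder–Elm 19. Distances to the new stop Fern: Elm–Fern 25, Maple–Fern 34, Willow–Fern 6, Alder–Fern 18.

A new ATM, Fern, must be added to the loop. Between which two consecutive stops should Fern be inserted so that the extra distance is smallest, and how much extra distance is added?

Insertion cost between consecutive stops i–j is d(i,Fern) + d(Fern,j) − d(i,j):
  between Elm and Maple: 25 + 34 − 15 = 44
  between Maple and Willow: 34 + 6 − 36 = 4
  between Willow and Alder: 6 + 18 − 12 = 12
  between Alder and Elm: 18 + 25 − 19 = 24
Cheapest insertion is between Maple and Willow, adding 4.
New total = 82 + 4 = 86.

+4 min — insert Fern between Maple and Willow.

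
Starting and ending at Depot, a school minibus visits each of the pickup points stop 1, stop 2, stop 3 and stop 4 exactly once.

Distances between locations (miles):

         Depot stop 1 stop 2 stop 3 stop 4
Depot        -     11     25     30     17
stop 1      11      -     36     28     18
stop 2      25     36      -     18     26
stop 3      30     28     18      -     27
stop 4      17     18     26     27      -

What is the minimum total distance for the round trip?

Shortest round trip = 99 miles.

With 4 stops there are 4!/2 = 12 distinct round trips (a route and its reverse cost the same).
Depot→stop 1→stop 2→stop 3→stop 4→Depot: 11+36+18+27+17 = 109
Depot→stop 1→stop 2→stop 4→stop 3→Depot: 11+36+26+27+30 = 130
Depot→stop 1→stop 3→stop 2→stop 4→Depot: 11+28+18+26+17 = 100
Depot→stop 1→stop 3→stop 4→stop 2→Depot: 11+28+27+26+25 = 117
Depot→stop 1→stop 4→stop 2→stop 3→Depot: 11+18+26+18+30 = 103
Depot→stop 1→stop 4→stop 3→stop 2→Depot: 11+18+27+18+25 = 99
Depot→stop 2→stop 1→stop 3→stop 4→Depot: 25+36+28+27+17 = 133
Depot→stop 2→stop 1→stop 4→stop 3→Depot: 25+36+18+27+30 = 136
Depot→stop 2→stop 3→stop 1→stop 4→Depot: 25+18+28+18+17 = 106
Depot→stop 2→stop 4→stop 1→stop 3→Depot: 25+26+18+28+30 = 127
Depot→stop 3→stop 1→stop 2→stop 4→Depot: 30+28+36+26+17 = 137
Depot→stop 3→stop 2→stop 1→stop 4→Depot: 30+18+36+18+17 = 119
The minimum is 99.
One optimal route: Depot → stop 1 → stop 4 → stop 3 → stop 2 → Depot (or its reverse).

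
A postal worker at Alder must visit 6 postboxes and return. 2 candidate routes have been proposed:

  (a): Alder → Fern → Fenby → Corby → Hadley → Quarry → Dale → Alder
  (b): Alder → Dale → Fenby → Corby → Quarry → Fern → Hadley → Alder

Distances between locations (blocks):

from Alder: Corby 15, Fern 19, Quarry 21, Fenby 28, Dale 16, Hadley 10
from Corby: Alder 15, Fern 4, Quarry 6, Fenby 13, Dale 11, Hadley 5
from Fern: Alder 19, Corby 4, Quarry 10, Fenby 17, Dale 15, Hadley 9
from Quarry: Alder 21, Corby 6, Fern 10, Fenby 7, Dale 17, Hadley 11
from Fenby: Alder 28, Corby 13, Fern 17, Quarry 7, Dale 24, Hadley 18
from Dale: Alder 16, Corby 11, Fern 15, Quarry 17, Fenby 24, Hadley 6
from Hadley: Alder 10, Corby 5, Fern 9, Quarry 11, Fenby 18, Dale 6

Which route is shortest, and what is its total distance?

Shortest is (b), total 88 blocks.

(a): 19 + 17 + 13 + 5 + 11 + 17 + 16 = 98
(b): 16 + 24 + 13 + 6 + 10 + 9 + 10 = 88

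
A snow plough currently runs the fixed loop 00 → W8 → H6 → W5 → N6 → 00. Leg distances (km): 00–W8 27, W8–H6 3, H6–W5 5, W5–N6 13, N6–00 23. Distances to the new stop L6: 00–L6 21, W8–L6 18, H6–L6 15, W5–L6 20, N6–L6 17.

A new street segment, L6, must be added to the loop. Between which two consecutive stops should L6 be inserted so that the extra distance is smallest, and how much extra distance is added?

Insertion cost between consecutive stops i–j is d(i,L6) + d(L6,j) − d(i,j):
  between 00 and W8: 21 + 18 − 27 = 12
  between W8 and H6: 18 + 15 − 3 = 30
  between H6 and W5: 15 + 20 − 5 = 30
  between W5 and N6: 20 + 17 − 13 = 24
  between N6 and 00: 17 + 21 − 23 = 15
Cheapest insertion is between 00 and W8, adding 12.
New total = 71 + 12 = 83.

Minimum extra distance: 12 km, inserting L6 between 00 and W8.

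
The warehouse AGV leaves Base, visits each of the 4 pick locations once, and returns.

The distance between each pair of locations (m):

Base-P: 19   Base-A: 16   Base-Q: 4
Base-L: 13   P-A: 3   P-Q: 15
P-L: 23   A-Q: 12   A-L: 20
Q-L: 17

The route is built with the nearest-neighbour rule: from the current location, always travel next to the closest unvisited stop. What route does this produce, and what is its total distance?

Total distance 55 m via the nearest-neighbour route Base → Q → A → P → L → Base.

From Base: distances to unvisited — Q=4, L=13, A=16, P=19. Nearest is Q (4).
From Q: distances to unvisited — A=12, P=15, L=17. Nearest is A (12).
From A: distances to unvisited — P=3, L=20. Nearest is P (3).
From P: distances to unvisited — L=23. Nearest is L (23).
Return L→Base: 13.
Total = 4 + 12 + 3 + 23 + 13 = 55.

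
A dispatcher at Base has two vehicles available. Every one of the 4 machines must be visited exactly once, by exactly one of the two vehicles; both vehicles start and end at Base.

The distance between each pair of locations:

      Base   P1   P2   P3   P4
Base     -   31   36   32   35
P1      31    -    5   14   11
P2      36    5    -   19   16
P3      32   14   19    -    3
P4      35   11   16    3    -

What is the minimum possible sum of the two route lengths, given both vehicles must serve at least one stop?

142 — the smallest possible combined total.

There are 2^3 − 1 = 7 ways to divide the 4 stops into two non-empty groups. For each, the best each vehicle can do is its own shortest tour through its group:
  {P1} + {P2, P3, P4}: 62 + 87 = 149
  {P2} + {P1, P3, P4}: 72 + 77 = 149
  {P1, P2} + {P3, P4}: 72 + 70 = 142
  {P3} + {P1, P2, P4}: 64 + 87 = 151
  {P1, P3} + {P2, P4}: 77 + 87 = 164
  {P2, P3} + {P1, P4}: 87 + 77 = 164
  … (7 splits in total)
Best: vehicle 1 Base → P1 → P2 → Base = 72; vehicle 2 Base → P3 → P4 → Base = 70; combined 142.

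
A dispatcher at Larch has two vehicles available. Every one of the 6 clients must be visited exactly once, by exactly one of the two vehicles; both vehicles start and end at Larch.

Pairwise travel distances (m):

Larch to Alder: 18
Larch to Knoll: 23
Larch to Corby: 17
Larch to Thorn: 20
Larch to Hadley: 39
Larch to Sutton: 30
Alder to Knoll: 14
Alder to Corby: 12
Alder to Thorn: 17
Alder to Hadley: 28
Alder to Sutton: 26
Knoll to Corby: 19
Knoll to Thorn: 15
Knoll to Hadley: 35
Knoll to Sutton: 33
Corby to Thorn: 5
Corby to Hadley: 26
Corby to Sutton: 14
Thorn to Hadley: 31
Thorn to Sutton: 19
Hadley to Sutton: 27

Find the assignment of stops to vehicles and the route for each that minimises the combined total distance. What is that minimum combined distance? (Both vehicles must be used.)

Check every non-empty split of the stops between the two vehicles; for each half take its own optimal tour:
  {Alder} + {Knoll, Corby, Thorn, Hadley, Sutton}: 36 + 123 = 159
  {Knoll} + {Alder, Corby, Thorn, Hadley, Sutton}: 46 + 112 = 158
  {Alder, Knoll} + {Corby, Thorn, Hadley, Sutton}: 55 + 105 = 160
  {Corby} + {Alder, Knoll, Thorn, Hadley, Sutton}: 34 + 130 = 164
  {Alder, Corby} + {Knoll, Thorn, Hadley, Sutton}: 47 + 123 = 170
  {Knoll, Corby} + {Alder, Thorn, Hadley, Sutton}: 59 + 112 = 171
  … (31 splits in total)
Best: vehicle 1 Larch → Knoll → Larch = 46; vehicle 2 Larch → Alder → Hadley → Sutton → Corby → Thorn → Larch = 112; combined 158.

158 m — the smallest possible combined total.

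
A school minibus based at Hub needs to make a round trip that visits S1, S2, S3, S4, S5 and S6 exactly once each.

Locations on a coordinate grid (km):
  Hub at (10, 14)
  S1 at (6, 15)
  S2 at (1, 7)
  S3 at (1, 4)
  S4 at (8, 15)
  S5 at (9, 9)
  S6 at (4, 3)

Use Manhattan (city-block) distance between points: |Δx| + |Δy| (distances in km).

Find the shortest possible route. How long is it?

With 6 stops there are 6!/2 = 360 distinct round trips (a route and its reverse cost the same).
Hub - S1 - S2 - S3 - S4 - S5 - S6 - Hub: 5+13+3+18+7+11+17 = 74
Hub - S1 - S2 - S3 - S4 - S6 - S5 - Hub: 5+13+3+18+16+11+6 = 72
Hub - S1 - S2 - S3 - S5 - S4 - S6 - Hub: 5+13+3+13+7+16+17 = 74
Hub - S1 - S2 - S3 - S5 - S6 - S4 - Hub: 5+13+3+13+11+16+3 = 64
Hub - S1 - S2 - S3 - S6 - S4 - S5 - Hub: 5+13+3+4+16+7+6 = 54
Hub - S1 - S2 - S3 - S6 - S5 - S4 - Hub: 5+13+3+4+11+7+3 = 46
Hub - S1 - S2 - S4 - S3 - S5 - S6 - Hub: 5+13+15+18+13+11+17 = 92
Hub - S1 - S2 - S4 - S3 - S6 - S5 - Hub: 5+13+15+18+4+11+6 = 72
… (352 more)
Hub - S4 - S1 - S2 - S3 - S6 - S5 - Hub: 3+2+13+3+4+11+6 = 42  ← best
The minimum is 42.
One optimal route: Hub → S4 → S1 → S2 → S3 → S6 → S5 → Hub (or its reverse).

Shortest round trip = 42 km.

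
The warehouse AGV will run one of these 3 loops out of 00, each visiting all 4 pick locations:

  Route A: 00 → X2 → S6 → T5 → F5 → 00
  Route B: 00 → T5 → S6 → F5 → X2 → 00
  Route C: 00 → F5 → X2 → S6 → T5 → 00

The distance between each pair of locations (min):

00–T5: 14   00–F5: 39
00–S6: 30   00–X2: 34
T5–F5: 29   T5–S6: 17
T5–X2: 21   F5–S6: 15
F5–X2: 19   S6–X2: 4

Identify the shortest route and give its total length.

Route A: 34 + 4 + 17 + 29 + 39 = 123
Route B: 14 + 17 + 15 + 19 + 34 = 99
Route C: 39 + 19 + 4 + 17 + 14 = 93

Shortest is Route C, total 93 min.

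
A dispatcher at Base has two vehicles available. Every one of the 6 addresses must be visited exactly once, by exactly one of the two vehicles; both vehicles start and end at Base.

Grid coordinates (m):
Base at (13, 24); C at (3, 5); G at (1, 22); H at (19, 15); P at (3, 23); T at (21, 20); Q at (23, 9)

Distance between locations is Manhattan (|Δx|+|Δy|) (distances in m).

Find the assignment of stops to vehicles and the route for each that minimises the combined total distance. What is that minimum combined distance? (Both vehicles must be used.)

Check every non-empty split of the stops between the two vehicles; for each half take its own optimal tour:
  {C} + {G, H, P, T, Q}: 58 + 74 = 132
  {G} + {C, H, P, T, Q}: 28 + 82 = 110
  {C, G} + {H, P, T, Q}: 62 + 70 = 132
  {H} + {C, G, P, T, Q}: 30 + 82 = 112
  {C, H} + {G, P, T, Q}: 70 + 74 = 144
  {G, H} + {C, P, T, Q}: 54 + 78 = 132
  … (31 splits in total)
  {T} + {C, G, H, P, Q}: 24 + 82 = 106  ← best
Best: vehicle 1 Base → T → Base = 24; vehicle 2 Base → H → Q → C → G → P → Base = 82; combined 106.

Minimum combined distance: 106 m.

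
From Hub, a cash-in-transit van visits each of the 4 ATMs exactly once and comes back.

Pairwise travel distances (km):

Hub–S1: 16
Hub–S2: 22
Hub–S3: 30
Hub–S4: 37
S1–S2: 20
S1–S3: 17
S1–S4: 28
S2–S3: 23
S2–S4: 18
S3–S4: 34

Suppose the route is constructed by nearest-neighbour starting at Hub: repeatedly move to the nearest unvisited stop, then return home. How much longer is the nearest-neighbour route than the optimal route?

Excess over optimum: 4 km.

From Hub: S1=16, S2=22, S3=30, S4=37 → choose S1 (16).
From S1: S3=17, S2=20, S4=28 → choose S3 (17).
From S3: S2=23, S4=34 → choose S2 (23).
From S2: S4=18 → choose S4 (18).
NN route Hub → S1 → S3 → S2 → S4 → Hub costs 111.
Optimal: Hub → S1 → S3 → S4 → S2 → Hub costs 107 (by enumerating all 12 distinct tours).
Excess = 111 − 107 = 4.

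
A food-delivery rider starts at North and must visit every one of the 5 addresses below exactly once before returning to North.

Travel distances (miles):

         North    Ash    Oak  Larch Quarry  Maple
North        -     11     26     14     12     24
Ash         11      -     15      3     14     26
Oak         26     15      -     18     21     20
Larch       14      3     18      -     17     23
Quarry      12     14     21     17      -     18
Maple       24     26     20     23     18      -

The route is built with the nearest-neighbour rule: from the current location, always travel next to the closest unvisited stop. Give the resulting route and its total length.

Total distance 95 miles via the nearest-neighbour route North → Ash → Larch → Quarry → Maple → Oak → North.

North → [Ash:11 / Quarry:12 / Larch:14 / Maple:24 / Oak:26] → Ash (11)
Ash → [Larch:3 / Quarry:14 / Oak:15 / Maple:26] → Larch (3)
Larch → [Quarry:17 / Oak:18 / Maple:23] → Quarry (17)
Quarry → [Maple:18 / Oak:21] → Maple (18)
Maple → [Oak:20] → Oak (20)
Return Oak→North: 26.
Total = 11 + 3 + 17 + 18 + 20 + 26 = 95.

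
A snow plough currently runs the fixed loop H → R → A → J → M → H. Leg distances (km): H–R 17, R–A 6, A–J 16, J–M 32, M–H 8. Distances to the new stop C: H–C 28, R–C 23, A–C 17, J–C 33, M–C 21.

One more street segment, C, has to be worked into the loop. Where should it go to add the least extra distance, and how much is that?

Minimum extra distance: 22 km, inserting C between J and M.

Insertion cost between consecutive stops i–j is d(i,C) + d(C,j) − d(i,j):
  between H and R: 28 + 23 − 17 = 34
  between R and A: 23 + 17 − 6 = 34
  between A and J: 17 + 33 − 16 = 34
  between J and M: 33 + 21 − 32 = 22
  between M and H: 21 + 28 − 8 = 41
Cheapest insertion is between J and M, adding 22.
New total = 79 + 22 = 101.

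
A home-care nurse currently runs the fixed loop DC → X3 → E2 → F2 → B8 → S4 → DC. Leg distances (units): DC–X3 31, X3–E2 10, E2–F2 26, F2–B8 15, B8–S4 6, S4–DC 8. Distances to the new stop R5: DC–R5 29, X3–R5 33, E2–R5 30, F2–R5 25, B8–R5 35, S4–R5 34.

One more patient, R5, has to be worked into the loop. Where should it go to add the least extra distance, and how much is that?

+29 — insert R5 between E2 and F2.

Insertion cost between consecutive stops i–j is d(i,R5) + d(R5,j) − d(i,j):
  between DC and X3: 29 + 33 − 31 = 31
  between X3 and E2: 33 + 30 − 10 = 53
  between E2 and F2: 30 + 25 − 26 = 29
  between F2 and B8: 25 + 35 − 15 = 45
  between B8 and S4: 35 + 34 − 6 = 63
  between S4 and DC: 34 + 29 − 8 = 55
Cheapest insertion is between E2 and F2, adding 29.
New total = 96 + 29 = 125.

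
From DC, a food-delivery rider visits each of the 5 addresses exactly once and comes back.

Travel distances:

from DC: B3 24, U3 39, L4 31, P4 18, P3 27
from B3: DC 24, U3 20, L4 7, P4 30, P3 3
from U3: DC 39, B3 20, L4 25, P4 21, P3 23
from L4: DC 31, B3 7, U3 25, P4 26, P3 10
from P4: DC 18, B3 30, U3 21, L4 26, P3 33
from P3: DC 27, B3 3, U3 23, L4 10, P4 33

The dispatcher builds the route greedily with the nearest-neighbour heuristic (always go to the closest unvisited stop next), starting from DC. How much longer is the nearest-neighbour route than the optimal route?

DC: P4=18, B3=24, P3=27, L4=31, U3=39 ⇒ P4
P4: U3=21, L4=26, B3=30, P3=33 ⇒ U3
U3: B3=20, P3=23, L4=25 ⇒ B3
B3: P3=3, L4=7 ⇒ P3
P3: L4=10 ⇒ L4
NN route DC → P4 → U3 → B3 → P3 → L4 → DC costs 103.
Optimal: DC → B3 → P3 → L4 → U3 → P4 → DC costs 101 (by enumerating all 60 distinct tours).
Excess = 103 − 101 = 2.

2 longer than the optimal tour.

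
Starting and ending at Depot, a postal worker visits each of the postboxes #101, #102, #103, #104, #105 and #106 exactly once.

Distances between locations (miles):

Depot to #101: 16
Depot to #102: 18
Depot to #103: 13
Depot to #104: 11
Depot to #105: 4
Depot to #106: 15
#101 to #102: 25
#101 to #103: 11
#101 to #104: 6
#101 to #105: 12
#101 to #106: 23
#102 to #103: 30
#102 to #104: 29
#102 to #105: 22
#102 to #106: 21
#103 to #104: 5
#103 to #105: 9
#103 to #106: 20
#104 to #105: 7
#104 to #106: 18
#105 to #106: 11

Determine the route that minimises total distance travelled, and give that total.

Shortest round trip = 85 miles.

Depot-#101-#102-#103-#104-#105-#106-Depot: 16+25+30+5+7+11+15 = 109
Depot-#101-#102-#103-#104-#106-#105-Depot: 16+25+30+5+18+11+4 = 109
Depot-#101-#102-#103-#105-#104-#106-Depot: 16+25+30+9+7+18+15 = 120
Depot-#101-#102-#103-#105-#106-#104-Depot: 16+25+30+9+11+18+11 = 120
Depot-#101-#102-#103-#106-#104-#105-Depot: 16+25+30+20+18+7+4 = 120
Depot-#101-#102-#103-#106-#105-#104-Depot: 16+25+30+20+11+7+11 = 120
Depot-#101-#102-#104-#103-#105-#106-Depot: 16+25+29+5+9+11+15 = 110
Depot-#101-#102-#104-#103-#106-#105-Depot: 16+25+29+5+20+11+4 = 110
… (352 more)
Depot-#103-#104-#101-#102-#106-#105-Depot: 13+5+6+25+21+11+4 = 85  ← best
The minimum is 85.
One optimal route: Depot → #103 → #104 → #101 → #102 → #106 → #105 → Depot (or its reverse).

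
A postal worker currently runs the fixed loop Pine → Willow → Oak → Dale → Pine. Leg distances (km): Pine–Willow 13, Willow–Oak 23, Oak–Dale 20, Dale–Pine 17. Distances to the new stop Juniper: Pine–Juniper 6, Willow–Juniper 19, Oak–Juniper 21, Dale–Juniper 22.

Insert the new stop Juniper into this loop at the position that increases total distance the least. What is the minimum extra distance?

Insertion cost between consecutive stops i–j is d(i,Juniper) + d(Juniper,j) − d(i,j):
  between Pine and Willow: 6 + 19 − 13 = 12
  between Willow and Oak: 19 + 21 − 23 = 17
  between Oak and Dale: 21 + 22 − 20 = 23
  between Dale and Pine: 22 + 6 − 17 = 11
Cheapest insertion is between Dale and Pine, adding 11.
New total = 73 + 11 = 84.

Adding 11 km by placing Juniper on the Dale–Pine leg.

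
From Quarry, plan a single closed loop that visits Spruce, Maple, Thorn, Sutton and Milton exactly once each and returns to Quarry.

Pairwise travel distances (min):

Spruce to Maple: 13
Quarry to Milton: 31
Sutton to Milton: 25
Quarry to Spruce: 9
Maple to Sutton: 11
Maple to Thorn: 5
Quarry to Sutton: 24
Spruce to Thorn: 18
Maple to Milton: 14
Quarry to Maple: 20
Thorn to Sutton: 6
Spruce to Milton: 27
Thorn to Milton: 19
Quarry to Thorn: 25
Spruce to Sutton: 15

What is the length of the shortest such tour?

Minimum total distance: 80 min.

With 5 stops there are 5!/2 = 60 distinct round trips (a route and its reverse cost the same).
Quarry → Spruce → Maple → Thorn → Sutton → Milton → Quarry: 9+13+5+6+25+31 = 89
Quarry → Spruce → Maple → Thorn → Milton → Sutton → Quarry: 9+13+5+19+25+24 = 95
Quarry → Spruce → Maple → Sutton → Thorn → Milton → Quarry: 9+13+11+6+19+31 = 89
Quarry → Spruce → Maple → Sutton → Milton → Thorn → Quarry: 9+13+11+25+19+25 = 102
Quarry → Spruce → Maple → Milton → Thorn → Sutton → Quarry: 9+13+14+19+6+24 = 85
Quarry → Spruce → Maple → Milton → Sutton → Thorn → Quarry: 9+13+14+25+6+25 = 92
Quarry → Spruce → Thorn → Maple → Sutton → Milton → Quarry: 9+18+5+11+25+31 = 99
Quarry → Spruce → Thorn → Maple → Milton → Sutton → Quarry: 9+18+5+14+25+24 = 95
Quarry → Spruce → Thorn → Sutton → Maple → Milton → Quarry: 9+18+6+11+14+31 = 89
Quarry → Spruce → Thorn → Sutton → Milton → Maple → Quarry: 9+18+6+25+14+20 = 92
Quarry → Spruce → Thorn → Milton → Maple → Sutton → Quarry: 9+18+19+14+11+24 = 95
Quarry → Spruce → Thorn → Milton → Sutton → Maple → Quarry: 9+18+19+25+11+20 = 102
Quarry → Spruce → Sutton → Maple → Thorn → Milton → Quarry: 9+15+11+5+19+31 = 90
Quarry → Spruce → Sutton → Maple → Milton → Thorn → Quarry: 9+15+11+14+19+25 = 93
… (46 more)
Quarry → Spruce → Sutton → Thorn → Maple → Milton → Quarry: 9+15+6+5+14+31 = 80  ← best
The minimum is 80.
One optimal route: Quarry → Spruce → Sutton → Thorn → Maple → Milton → Quarry (or its reverse).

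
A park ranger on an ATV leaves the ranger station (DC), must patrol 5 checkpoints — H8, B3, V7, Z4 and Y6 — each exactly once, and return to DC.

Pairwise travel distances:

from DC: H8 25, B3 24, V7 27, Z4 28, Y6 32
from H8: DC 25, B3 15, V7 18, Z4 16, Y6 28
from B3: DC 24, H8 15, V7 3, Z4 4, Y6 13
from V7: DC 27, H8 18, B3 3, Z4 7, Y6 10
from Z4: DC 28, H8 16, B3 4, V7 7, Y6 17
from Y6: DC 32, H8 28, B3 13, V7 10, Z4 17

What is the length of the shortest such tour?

There are 60 distinct closed tours to check (reversals are equivalent).
DC → H8 → B3 → V7 → Z4 → Y6 → DC: 25+15+3+7+17+32 = 99
DC → H8 → B3 → V7 → Y6 → Z4 → DC: 25+15+3+10+17+28 = 98
DC → H8 → B3 → Z4 → V7 → Y6 → DC: 25+15+4+7+10+32 = 93
DC → H8 → B3 → Z4 → Y6 → V7 → DC: 25+15+4+17+10+27 = 98
DC → H8 → B3 → Y6 → V7 → Z4 → DC: 25+15+13+10+7+28 = 98
DC → H8 → B3 → Y6 → Z4 → V7 → DC: 25+15+13+17+7+27 = 104
DC → H8 → V7 → B3 → Z4 → Y6 → DC: 25+18+3+4+17+32 = 99
DC → H8 → V7 → B3 → Y6 → Z4 → DC: 25+18+3+13+17+28 = 104
DC → H8 → V7 → Z4 → B3 → Y6 → DC: 25+18+7+4+13+32 = 99
DC → H8 → V7 → Z4 → Y6 → B3 → DC: 25+18+7+17+13+24 = 104
DC → H8 → V7 → Y6 → B3 → Z4 → DC: 25+18+10+13+4+28 = 98
DC → H8 → V7 → Y6 → Z4 → B3 → DC: 25+18+10+17+4+24 = 98
DC → H8 → Z4 → B3 → V7 → Y6 → DC: 25+16+4+3+10+32 = 90
DC → H8 → Z4 → B3 → Y6 → V7 → DC: 25+16+4+13+10+27 = 95
… (46 more)
The minimum is 90.
One optimal route: DC → H8 → Z4 → B3 → V7 → Y6 → DC (or its reverse).

Minimum total distance: 90.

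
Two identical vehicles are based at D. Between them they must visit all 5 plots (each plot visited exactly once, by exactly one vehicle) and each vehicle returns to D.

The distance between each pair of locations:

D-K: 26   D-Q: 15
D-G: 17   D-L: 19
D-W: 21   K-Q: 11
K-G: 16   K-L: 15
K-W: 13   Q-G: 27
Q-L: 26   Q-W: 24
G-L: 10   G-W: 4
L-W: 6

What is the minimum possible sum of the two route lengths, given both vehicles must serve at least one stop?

98 — the smallest possible combined total.

Try each way of splitting the stops between the two vehicles (each non-empty) and, for each split, find the best tour for each vehicle:
  {K} + {Q, G, L, W}: 52 + 68 = 120
  {Q} + {K, G, L, W}: 30 + 68 = 98
  {K, Q} + {G, L, W}: 52 + 46 = 98
  {G} + {K, Q, L, W}: 34 + 64 = 98
  {K, G} + {Q, L, W}: 59 + 64 = 123
  {Q, G} + {K, L, W}: 59 + 64 = 123
  … (15 splits in total)
Best: vehicle 1 D → Q → D = 30; vehicle 2 D → K → L → W → G → D = 68; combined 98.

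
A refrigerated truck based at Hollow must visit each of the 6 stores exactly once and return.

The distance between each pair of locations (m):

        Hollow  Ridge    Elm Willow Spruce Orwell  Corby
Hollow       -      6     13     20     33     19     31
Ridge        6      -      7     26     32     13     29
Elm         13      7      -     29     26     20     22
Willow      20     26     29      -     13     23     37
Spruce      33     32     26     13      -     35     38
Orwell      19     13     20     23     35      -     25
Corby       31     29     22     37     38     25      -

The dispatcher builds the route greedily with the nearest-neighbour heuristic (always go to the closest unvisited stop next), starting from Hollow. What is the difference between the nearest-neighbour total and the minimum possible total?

From Hollow: Ridge=6, Elm=13, Orwell=19, Willow=20, Corby=31, Spruce=33 → choose Ridge (6).
From Ridge: Elm=7, Orwell=13, Willow=26, Corby=29, Spruce=32 → choose Elm (7).
From Elm: Orwell=20, Corby=22, Spruce=26, Willow=29 → choose Orwell (20).
From Orwell: Willow=23, Corby=25, Spruce=35 → choose Willow (23).
From Willow: Spruce=13, Corby=37 → choose Spruce (13).
From Spruce: Corby=38 → choose Corby (38).
NN route Hollow → Ridge → Elm → Orwell → Willow → Spruce → Corby → Hollow costs 138.
Optimal: Hollow → Ridge → Orwell → Corby → Elm → Spruce → Willow → Hollow costs 125 (by enumerating all 360 distinct tours).
Excess = 138 − 125 = 13.

Excess over optimum: 13 m.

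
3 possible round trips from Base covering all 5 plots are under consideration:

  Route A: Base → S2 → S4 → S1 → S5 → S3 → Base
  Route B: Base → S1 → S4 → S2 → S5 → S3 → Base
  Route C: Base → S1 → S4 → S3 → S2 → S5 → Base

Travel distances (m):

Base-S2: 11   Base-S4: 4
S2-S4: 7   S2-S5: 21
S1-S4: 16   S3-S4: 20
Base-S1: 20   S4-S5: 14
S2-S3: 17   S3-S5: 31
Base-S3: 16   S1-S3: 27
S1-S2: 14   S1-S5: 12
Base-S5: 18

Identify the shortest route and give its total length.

Shortest is Route A, total 93 m.

Route A: 11 + 7 + 16 + 12 + 31 + 16 = 93
Route B: 20 + 16 + 7 + 21 + 31 + 16 = 111
Route C: 20 + 16 + 20 + 17 + 21 + 18 = 112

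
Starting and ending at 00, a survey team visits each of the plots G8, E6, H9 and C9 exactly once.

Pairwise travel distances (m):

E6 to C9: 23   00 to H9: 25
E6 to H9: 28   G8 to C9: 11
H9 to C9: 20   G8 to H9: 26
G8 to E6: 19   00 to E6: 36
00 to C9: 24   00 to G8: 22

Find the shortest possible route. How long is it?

00→G8→E6→H9→C9→00: 22+19+28+20+24 = 113
00→G8→E6→C9→H9→00: 22+19+23+20+25 = 109
00→G8→H9→E6→C9→00: 22+26+28+23+24 = 123
00→G8→H9→C9→E6→00: 22+26+20+23+36 = 127
00→G8→C9→E6→H9→00: 22+11+23+28+25 = 109
00→G8→C9→H9→E6→00: 22+11+20+28+36 = 117
00→E6→G8→H9→C9→00: 36+19+26+20+24 = 125
00→E6→G8→C9→H9→00: 36+19+11+20+25 = 111
00→E6→H9→G8→C9→00: 36+28+26+11+24 = 125
00→E6→C9→G8→H9→00: 36+23+11+26+25 = 121
00→H9→G8→E6→C9→00: 25+26+19+23+24 = 117
00→H9→E6→G8→C9→00: 25+28+19+11+24 = 107
The minimum is 107.
One optimal route: 00 → H9 → E6 → G8 → C9 → 00 (or its reverse).

Shortest round trip = 107 m.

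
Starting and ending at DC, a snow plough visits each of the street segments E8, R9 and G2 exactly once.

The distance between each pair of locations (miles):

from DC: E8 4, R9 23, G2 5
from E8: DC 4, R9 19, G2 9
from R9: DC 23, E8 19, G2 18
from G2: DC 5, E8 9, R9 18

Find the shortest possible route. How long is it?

Shortest round trip = 46 miles.

With 3 stops there are 3!/2 = 3 distinct round trips (a route and its reverse cost the same).
DC → E8 → R9 → G2 → DC: 4+19+18+5 = 46
DC → E8 → G2 → R9 → DC: 4+9+18+23 = 54
DC → R9 → E8 → G2 → DC: 23+19+9+5 = 56
The minimum is 46.
One optimal route: DC → E8 → R9 → G2 → DC (or its reverse).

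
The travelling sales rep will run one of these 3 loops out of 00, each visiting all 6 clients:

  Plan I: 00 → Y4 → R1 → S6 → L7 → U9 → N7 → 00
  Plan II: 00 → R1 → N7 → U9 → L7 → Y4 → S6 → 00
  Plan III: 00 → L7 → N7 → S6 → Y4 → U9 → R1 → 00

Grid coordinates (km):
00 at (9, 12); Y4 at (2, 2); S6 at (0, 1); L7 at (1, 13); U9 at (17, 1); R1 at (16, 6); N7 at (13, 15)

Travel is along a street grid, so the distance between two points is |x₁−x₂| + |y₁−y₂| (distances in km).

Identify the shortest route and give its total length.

Plan I: 17 + 18 + 21 + 13 + 28 + 18 + 7 = 122
Plan II: 13 + 12 + 18 + 28 + 12 + 3 + 20 = 106
Plan III: 9 + 14 + 27 + 3 + 16 + 6 + 13 = 88

88 km — Plan III is the shortest.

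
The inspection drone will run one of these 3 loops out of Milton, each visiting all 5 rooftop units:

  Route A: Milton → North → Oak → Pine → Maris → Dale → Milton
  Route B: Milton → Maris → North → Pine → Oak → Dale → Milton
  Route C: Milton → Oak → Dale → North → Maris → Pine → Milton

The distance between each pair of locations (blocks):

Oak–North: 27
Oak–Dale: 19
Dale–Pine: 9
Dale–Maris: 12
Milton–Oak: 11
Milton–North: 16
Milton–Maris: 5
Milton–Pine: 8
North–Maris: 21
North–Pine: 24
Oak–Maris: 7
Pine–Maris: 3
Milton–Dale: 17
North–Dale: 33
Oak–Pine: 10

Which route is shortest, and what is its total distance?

Shortest is Route A, total 85 blocks.

Route A: 16 + 27 + 10 + 3 + 12 + 17 = 85
Route B: 5 + 21 + 24 + 10 + 19 + 17 = 96
Route C: 11 + 19 + 33 + 21 + 3 + 8 = 95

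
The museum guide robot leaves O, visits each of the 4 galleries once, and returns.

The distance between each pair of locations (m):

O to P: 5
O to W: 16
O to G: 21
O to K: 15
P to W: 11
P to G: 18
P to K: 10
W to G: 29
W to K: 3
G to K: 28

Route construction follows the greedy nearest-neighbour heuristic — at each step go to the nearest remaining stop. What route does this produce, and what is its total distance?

Total distance 68 m via the nearest-neighbour route O → P → K → W → G → O.

At O the remaining stops are P 5, K 15, W 16, G 21; go to P.
At P the remaining stops are K 10, W 11, G 18; go to K.
At K the remaining stops are W 3, G 28; go to W.
At W the remaining stops are G 29; go to G.
Return G→O: 21.
Total = 5 + 10 + 3 + 29 + 21 = 68.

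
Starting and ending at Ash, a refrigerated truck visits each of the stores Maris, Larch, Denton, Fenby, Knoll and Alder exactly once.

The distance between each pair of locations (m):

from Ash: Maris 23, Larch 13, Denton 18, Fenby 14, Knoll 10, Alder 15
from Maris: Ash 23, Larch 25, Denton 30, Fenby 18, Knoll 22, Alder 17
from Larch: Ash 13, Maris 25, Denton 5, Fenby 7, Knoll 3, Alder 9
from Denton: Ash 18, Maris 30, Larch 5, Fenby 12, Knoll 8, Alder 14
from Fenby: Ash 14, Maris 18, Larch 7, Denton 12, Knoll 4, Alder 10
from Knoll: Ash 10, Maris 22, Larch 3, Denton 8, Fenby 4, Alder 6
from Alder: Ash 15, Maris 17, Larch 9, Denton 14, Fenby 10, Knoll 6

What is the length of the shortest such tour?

Minimum total distance: 80 m.

With 6 stops there are 6!/2 = 360 distinct round trips (a route and its reverse cost the same).
Ash-Maris-Larch-Denton-Fenby-Knoll-Alder-Ash: 23+25+5+12+4+6+15 = 90
Ash-Maris-Larch-Denton-Fenby-Alder-Knoll-Ash: 23+25+5+12+10+6+10 = 91
Ash-Maris-Larch-Denton-Knoll-Fenby-Alder-Ash: 23+25+5+8+4+10+15 = 90
Ash-Maris-Larch-Denton-Knoll-Alder-Fenby-Ash: 23+25+5+8+6+10+14 = 91
Ash-Maris-Larch-Denton-Alder-Fenby-Knoll-Ash: 23+25+5+14+10+4+10 = 91
Ash-Maris-Larch-Denton-Alder-Knoll-Fenby-Ash: 23+25+5+14+6+4+14 = 91
Ash-Maris-Larch-Fenby-Denton-Knoll-Alder-Ash: 23+25+7+12+8+6+15 = 96
Ash-Maris-Larch-Fenby-Denton-Alder-Knoll-Ash: 23+25+7+12+14+6+10 = 97
… (352 more)
Ash-Maris-Alder-Larch-Denton-Fenby-Knoll-Ash: 23+17+9+5+12+4+10 = 80  ← best
The minimum is 80.
One optimal route: Ash → Maris → Alder → Larch → Denton → Fenby → Knoll → Ash (or its reverse).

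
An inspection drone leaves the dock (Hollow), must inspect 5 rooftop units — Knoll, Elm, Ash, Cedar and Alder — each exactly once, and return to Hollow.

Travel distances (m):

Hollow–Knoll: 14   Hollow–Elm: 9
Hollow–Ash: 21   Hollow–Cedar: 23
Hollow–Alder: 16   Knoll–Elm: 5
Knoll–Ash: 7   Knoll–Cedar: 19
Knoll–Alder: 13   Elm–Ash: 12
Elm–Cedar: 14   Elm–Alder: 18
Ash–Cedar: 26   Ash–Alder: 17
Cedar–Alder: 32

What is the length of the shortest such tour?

There are 60 distinct closed tours to check (reversals are equivalent).
Hollow - Knoll - Elm - Ash - Cedar - Alder - Hollow: 14+5+12+26+32+16 = 105
Hollow - Knoll - Elm - Ash - Alder - Cedar - Hollow: 14+5+12+17+32+23 = 103
Hollow - Knoll - Elm - Cedar - Ash - Alder - Hollow: 14+5+14+26+17+16 = 92
Hollow - Knoll - Elm - Cedar - Alder - Ash - Hollow: 14+5+14+32+17+21 = 103
Hollow - Knoll - Elm - Alder - Ash - Cedar - Hollow: 14+5+18+17+26+23 = 103
Hollow - Knoll - Elm - Alder - Cedar - Ash - Hollow: 14+5+18+32+26+21 = 116
Hollow - Knoll - Ash - Elm - Cedar - Alder - Hollow: 14+7+12+14+32+16 = 95
Hollow - Knoll - Ash - Elm - Alder - Cedar - Hollow: 14+7+12+18+32+23 = 106
Hollow - Knoll - Ash - Cedar - Elm - Alder - Hollow: 14+7+26+14+18+16 = 95
Hollow - Knoll - Ash - Cedar - Alder - Elm - Hollow: 14+7+26+32+18+9 = 106
Hollow - Knoll - Ash - Alder - Elm - Cedar - Hollow: 14+7+17+18+14+23 = 93
Hollow - Knoll - Ash - Alder - Cedar - Elm - Hollow: 14+7+17+32+14+9 = 93
Hollow - Knoll - Cedar - Elm - Ash - Alder - Hollow: 14+19+14+12+17+16 = 92
Hollow - Knoll - Cedar - Elm - Alder - Ash - Hollow: 14+19+14+18+17+21 = 103
… (46 more)
Hollow - Elm - Cedar - Knoll - Ash - Alder - Hollow: 9+14+19+7+17+16 = 82  ← best
The minimum is 82.
One optimal route: Hollow → Elm → Cedar → Knoll → Ash → Alder → Hollow (or its reverse).

Minimum total distance: 82 m.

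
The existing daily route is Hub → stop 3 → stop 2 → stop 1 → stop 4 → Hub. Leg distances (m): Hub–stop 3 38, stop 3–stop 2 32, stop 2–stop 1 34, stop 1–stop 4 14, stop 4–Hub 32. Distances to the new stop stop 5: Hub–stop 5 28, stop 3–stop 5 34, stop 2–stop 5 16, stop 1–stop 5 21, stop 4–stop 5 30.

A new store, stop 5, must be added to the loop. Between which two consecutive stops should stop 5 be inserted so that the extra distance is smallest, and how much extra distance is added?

Insertion cost between consecutive stops i–j is d(i,stop 5) + d(stop 5,j) − d(i,j):
  between Hub and stop 3: 28 + 34 − 38 = 24
  between stop 3 and stop 2: 34 + 16 − 32 = 18
  between stop 2 and stop 1: 16 + 21 − 34 = 3
  between stop 1 and stop 4: 21 + 30 − 14 = 37
  between stop 4 and Hub: 30 + 28 − 32 = 26
Cheapest insertion is between stop 2 and stop 1, adding 3.
New total = 150 + 3 = 153.

Minimum extra distance: 3 m, inserting stop 5 between stop 2 and stop 1.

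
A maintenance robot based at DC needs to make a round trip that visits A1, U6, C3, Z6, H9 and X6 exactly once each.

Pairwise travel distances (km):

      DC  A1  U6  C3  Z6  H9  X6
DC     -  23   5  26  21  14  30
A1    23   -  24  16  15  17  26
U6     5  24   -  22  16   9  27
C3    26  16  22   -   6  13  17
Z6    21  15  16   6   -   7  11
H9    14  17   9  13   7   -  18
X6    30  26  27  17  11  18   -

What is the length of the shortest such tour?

With 6 stops there are 6!/2 = 360 distinct round trips (a route and its reverse cost the same).
DC → A1 → U6 → C3 → Z6 → H9 → X6 → DC: 23+24+22+6+7+18+30 = 130
DC → A1 → U6 → C3 → Z6 → X6 → H9 → DC: 23+24+22+6+11+18+14 = 118
DC → A1 → U6 → C3 → H9 → Z6 → X6 → DC: 23+24+22+13+7+11+30 = 130
DC → A1 → U6 → C3 → H9 → X6 → Z6 → DC: 23+24+22+13+18+11+21 = 132
DC → A1 → U6 → C3 → X6 → Z6 → H9 → DC: 23+24+22+17+11+7+14 = 118
DC → A1 → U6 → C3 → X6 → H9 → Z6 → DC: 23+24+22+17+18+7+21 = 132
DC → A1 → U6 → Z6 → C3 → H9 → X6 → DC: 23+24+16+6+13+18+30 = 130
DC → A1 → U6 → Z6 → C3 → X6 → H9 → DC: 23+24+16+6+17+18+14 = 118
… (352 more)
DC → A1 → C3 → Z6 → X6 → H9 → U6 → DC: 23+16+6+11+18+9+5 = 88  ← best
The minimum is 88.
One optimal route: DC → A1 → C3 → Z6 → X6 → H9 → U6 → DC (or its reverse).

Minimum total distance: 88 km.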